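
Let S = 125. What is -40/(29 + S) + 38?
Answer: 2906/77 ≈ 37.740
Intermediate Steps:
-40/(29 + S) + 38 = -40/(29 + 125) + 38 = -40/154 + 38 = (1/154)*(-40) + 38 = -20/77 + 38 = 2906/77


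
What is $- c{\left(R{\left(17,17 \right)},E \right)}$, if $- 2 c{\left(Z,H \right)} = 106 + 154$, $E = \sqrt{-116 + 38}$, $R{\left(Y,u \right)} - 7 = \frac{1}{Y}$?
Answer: $130$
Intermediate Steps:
$R{\left(Y,u \right)} = 7 + \frac{1}{Y}$
$E = i \sqrt{78}$ ($E = \sqrt{-78} = i \sqrt{78} \approx 8.8318 i$)
$c{\left(Z,H \right)} = -130$ ($c{\left(Z,H \right)} = - \frac{106 + 154}{2} = \left(- \frac{1}{2}\right) 260 = -130$)
$- c{\left(R{\left(17,17 \right)},E \right)} = \left(-1\right) \left(-130\right) = 130$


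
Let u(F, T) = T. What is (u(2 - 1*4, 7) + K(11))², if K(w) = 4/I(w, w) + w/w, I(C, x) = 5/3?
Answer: 2704/25 ≈ 108.16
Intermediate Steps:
I(C, x) = 5/3 (I(C, x) = 5*(⅓) = 5/3)
K(w) = 17/5 (K(w) = 4/(5/3) + w/w = 4*(⅗) + 1 = 12/5 + 1 = 17/5)
(u(2 - 1*4, 7) + K(11))² = (7 + 17/5)² = (52/5)² = 2704/25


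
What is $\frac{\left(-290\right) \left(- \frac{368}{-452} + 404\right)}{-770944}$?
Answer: $\frac{414555}{2722396} \approx 0.15228$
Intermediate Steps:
$\frac{\left(-290\right) \left(- \frac{368}{-452} + 404\right)}{-770944} = - 290 \left(\left(-368\right) \left(- \frac{1}{452}\right) + 404\right) \left(- \frac{1}{770944}\right) = - 290 \left(\frac{92}{113} + 404\right) \left(- \frac{1}{770944}\right) = \left(-290\right) \frac{45744}{113} \left(- \frac{1}{770944}\right) = \left(- \frac{13265760}{113}\right) \left(- \frac{1}{770944}\right) = \frac{414555}{2722396}$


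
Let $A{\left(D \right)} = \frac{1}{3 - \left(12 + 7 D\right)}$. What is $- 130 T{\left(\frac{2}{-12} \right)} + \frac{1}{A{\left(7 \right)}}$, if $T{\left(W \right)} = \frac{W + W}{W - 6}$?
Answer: $- \frac{2406}{37} \approx -65.027$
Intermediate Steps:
$T{\left(W \right)} = \frac{2 W}{-6 + W}$
$A{\left(D \right)} = \frac{1}{-9 - 7 D}$ ($A{\left(D \right)} = \frac{1}{3 - \left(12 + 7 D\right)} = \frac{1}{-9 - 7 D}$)
$- 130 T{\left(\frac{2}{-12} \right)} + \frac{1}{A{\left(7 \right)}} = - 130 \frac{2 \frac{2}{-12}}{-6 + \frac{2}{-12}} + \frac{1}{\left(-1\right) \frac{1}{9 + 7 \cdot 7}} = - 130 \frac{2 \cdot 2 \left(- \frac{1}{12}\right)}{-6 + 2 \left(- \frac{1}{12}\right)} + \frac{1}{\left(-1\right) \frac{1}{9 + 49}} = - 130 \cdot 2 \left(- \frac{1}{6}\right) \frac{1}{-6 - \frac{1}{6}} + \frac{1}{\left(-1\right) \frac{1}{58}} = - 130 \cdot 2 \left(- \frac{1}{6}\right) \frac{1}{- \frac{37}{6}} + \frac{1}{\left(-1\right) \frac{1}{58}} = - 130 \cdot 2 \left(- \frac{1}{6}\right) \left(- \frac{6}{37}\right) + \frac{1}{- \frac{1}{58}} = \left(-130\right) \frac{2}{37} - 58 = - \frac{260}{37} - 58 = - \frac{2406}{37}$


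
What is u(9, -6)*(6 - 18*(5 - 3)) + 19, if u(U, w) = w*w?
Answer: -1061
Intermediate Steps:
u(U, w) = w²
u(9, -6)*(6 - 18*(5 - 3)) + 19 = (-6)²*(6 - 18*(5 - 3)) + 19 = 36*(6 - 18*2) + 19 = 36*(6 - 3*12) + 19 = 36*(6 - 36) + 19 = 36*(-30) + 19 = -1080 + 19 = -1061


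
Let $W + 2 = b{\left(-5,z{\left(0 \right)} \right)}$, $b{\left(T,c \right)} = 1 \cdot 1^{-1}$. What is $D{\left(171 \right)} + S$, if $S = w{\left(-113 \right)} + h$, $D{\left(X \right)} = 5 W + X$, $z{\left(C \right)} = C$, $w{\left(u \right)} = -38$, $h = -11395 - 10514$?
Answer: $-21781$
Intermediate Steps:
$h = -21909$
$b{\left(T,c \right)} = 1$ ($b{\left(T,c \right)} = 1 \cdot 1 = 1$)
$W = -1$ ($W = -2 + 1 = -1$)
$D{\left(X \right)} = -5 + X$ ($D{\left(X \right)} = 5 \left(-1\right) + X = -5 + X$)
$S = -21947$ ($S = -38 - 21909 = -21947$)
$D{\left(171 \right)} + S = \left(-5 + 171\right) - 21947 = 166 - 21947 = -21781$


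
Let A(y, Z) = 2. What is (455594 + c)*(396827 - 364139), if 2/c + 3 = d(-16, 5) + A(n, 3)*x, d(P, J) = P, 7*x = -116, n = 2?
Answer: 5435746227648/365 ≈ 1.4892e+10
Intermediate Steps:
x = -116/7 (x = (1/7)*(-116) = -116/7 ≈ -16.571)
c = -14/365 (c = 2/(-3 + (-16 + 2*(-116/7))) = 2/(-3 + (-16 - 232/7)) = 2/(-3 - 344/7) = 2/(-365/7) = 2*(-7/365) = -14/365 ≈ -0.038356)
(455594 + c)*(396827 - 364139) = (455594 - 14/365)*(396827 - 364139) = (166291796/365)*32688 = 5435746227648/365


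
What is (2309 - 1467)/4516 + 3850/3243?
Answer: 10058603/7322694 ≈ 1.3736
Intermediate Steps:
(2309 - 1467)/4516 + 3850/3243 = 842*(1/4516) + 3850*(1/3243) = 421/2258 + 3850/3243 = 10058603/7322694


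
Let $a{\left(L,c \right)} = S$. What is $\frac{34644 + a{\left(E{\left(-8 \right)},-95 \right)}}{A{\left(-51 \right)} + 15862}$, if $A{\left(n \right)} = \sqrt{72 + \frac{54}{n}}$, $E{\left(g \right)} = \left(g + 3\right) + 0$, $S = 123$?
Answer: $\frac{4687530309}{2138625271} - \frac{104301 \sqrt{2278}}{4277250542} \approx 2.1907$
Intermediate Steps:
$E{\left(g \right)} = 3 + g$ ($E{\left(g \right)} = \left(3 + g\right) + 0 = 3 + g$)
$a{\left(L,c \right)} = 123$
$\frac{34644 + a{\left(E{\left(-8 \right)},-95 \right)}}{A{\left(-51 \right)} + 15862} = \frac{34644 + 123}{3 \sqrt{8 + \frac{6}{-51}} + 15862} = \frac{34767}{3 \sqrt{8 + 6 \left(- \frac{1}{51}\right)} + 15862} = \frac{34767}{3 \sqrt{8 - \frac{2}{17}} + 15862} = \frac{34767}{3 \sqrt{\frac{134}{17}} + 15862} = \frac{34767}{3 \frac{\sqrt{2278}}{17} + 15862} = \frac{34767}{\frac{3 \sqrt{2278}}{17} + 15862} = \frac{34767}{15862 + \frac{3 \sqrt{2278}}{17}}$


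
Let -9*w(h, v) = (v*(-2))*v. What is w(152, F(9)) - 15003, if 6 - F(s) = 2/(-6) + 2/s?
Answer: -10931137/729 ≈ -14995.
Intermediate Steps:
F(s) = 19/3 - 2/s (F(s) = 6 - (2/(-6) + 2/s) = 6 - (2*(-⅙) + 2/s) = 6 - (-⅓ + 2/s) = 6 + (⅓ - 2/s) = 19/3 - 2/s)
w(h, v) = 2*v²/9 (w(h, v) = -v*(-2)*v/9 = -(-2*v)*v/9 = -(-2)*v²/9 = 2*v²/9)
w(152, F(9)) - 15003 = 2*(19/3 - 2/9)²/9 - 15003 = 2*(55/9)²/9 - 15003 = (2/9)*(3025/81) - 15003 = 6050/729 - 15003 = -10931137/729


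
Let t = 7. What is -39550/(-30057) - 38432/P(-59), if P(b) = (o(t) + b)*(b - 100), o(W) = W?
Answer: -69012602/20709273 ≈ -3.3325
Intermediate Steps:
P(b) = (-100 + b)*(7 + b) (P(b) = (7 + b)*(b - 100) = (7 + b)*(-100 + b) = (-100 + b)*(7 + b))
-39550/(-30057) - 38432/P(-59) = -39550/(-30057) - 38432/(-700 + (-59)² - 93*(-59)) = -39550*(-1/30057) - 38432/(-700 + 3481 + 5487) = 39550/30057 - 38432/8268 = 39550/30057 - 38432*1/8268 = 39550/30057 - 9608/2067 = -69012602/20709273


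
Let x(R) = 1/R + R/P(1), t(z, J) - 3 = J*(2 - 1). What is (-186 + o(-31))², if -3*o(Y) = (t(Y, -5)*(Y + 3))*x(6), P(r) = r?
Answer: 7344100/81 ≈ 90668.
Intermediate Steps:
t(z, J) = 3 + J (t(z, J) = 3 + J*(2 - 1) = 3 + J*1 = 3 + J)
x(R) = R + 1/R (x(R) = 1/R + R/1 = 1/R + R*1 = 1/R + R = R + 1/R)
o(Y) = 37/3 + 37*Y/9 (o(Y) = -(3 - 5)*(Y + 3)*(6 + 1/6)/3 = -(-2*(3 + Y))*(6 + ⅙)/3 = -(-6 - 2*Y)*37/(3*6) = -(-37 - 37*Y/3)/3 = 37/3 + 37*Y/9)
(-186 + o(-31))² = (-186 + (37/3 + (37/9)*(-31)))² = (-186 + (37/3 - 1147/9))² = (-186 - 1036/9)² = (-2710/9)² = 7344100/81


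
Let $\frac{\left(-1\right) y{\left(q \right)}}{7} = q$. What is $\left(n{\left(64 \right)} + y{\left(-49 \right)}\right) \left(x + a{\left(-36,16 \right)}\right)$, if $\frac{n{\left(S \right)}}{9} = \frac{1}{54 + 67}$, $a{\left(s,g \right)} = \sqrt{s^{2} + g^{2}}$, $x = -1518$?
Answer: $- \frac{5728656}{11} + \frac{166048 \sqrt{97}}{121} \approx -5.0727 \cdot 10^{5}$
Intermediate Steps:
$a{\left(s,g \right)} = \sqrt{g^{2} + s^{2}}$
$n{\left(S \right)} = \frac{9}{121}$ ($n{\left(S \right)} = \frac{9}{54 + 67} = \frac{9}{121}$)
$y{\left(q \right)} = - 7 q$
$\left(n{\left(64 \right)} + y{\left(-49 \right)}\right) \left(x + a{\left(-36,16 \right)}\right) = \left(\frac{9}{121} - -343\right) \left(-1518 + \sqrt{16^{2} + \left(-36\right)^{2}}\right) = \left(\frac{9}{121} + 343\right) \left(-1518 + \sqrt{256 + 1296}\right) = \frac{41512 \left(-1518 + \sqrt{1552}\right)}{121} = \frac{41512 \left(-1518 + 4 \sqrt{97}\right)}{121} = - \frac{5728656}{11} + \frac{166048 \sqrt{97}}{121}$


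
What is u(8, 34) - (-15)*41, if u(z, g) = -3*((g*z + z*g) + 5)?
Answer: -1032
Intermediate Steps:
u(z, g) = -15 - 6*g*z (u(z, g) = -3*((g*z + g*z) + 5) = -3*(2*g*z + 5) = -3*(5 + 2*g*z) = -15 - 6*g*z)
u(8, 34) - (-15)*41 = (-15 - 6*34*8) - (-15)*41 = (-15 - 1632) - 1*(-615) = -1647 + 615 = -1032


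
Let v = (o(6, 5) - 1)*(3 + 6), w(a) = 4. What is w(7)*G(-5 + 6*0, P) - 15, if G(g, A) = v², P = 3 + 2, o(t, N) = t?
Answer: 8085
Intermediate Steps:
v = 45 (v = (6 - 1)*(3 + 6) = 5*9 = 45)
P = 5
G(g, A) = 2025 (G(g, A) = 45² = 2025)
w(7)*G(-5 + 6*0, P) - 15 = 4*2025 - 15 = 8100 - 15 = 8085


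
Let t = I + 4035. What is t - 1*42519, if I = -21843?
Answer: -60327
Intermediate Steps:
t = -17808 (t = -21843 + 4035 = -17808)
t - 1*42519 = -17808 - 1*42519 = -17808 - 42519 = -60327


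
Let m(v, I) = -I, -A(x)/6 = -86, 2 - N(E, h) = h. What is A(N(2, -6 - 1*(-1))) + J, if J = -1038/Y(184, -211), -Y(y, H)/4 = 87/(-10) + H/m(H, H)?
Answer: 47457/97 ≈ 489.25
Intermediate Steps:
N(E, h) = 2 - h
A(x) = 516 (A(x) = -6*(-86) = 516)
Y(y, H) = 194/5 (Y(y, H) = -4*(87/(-10) + H/((-H))) = -4*(87*(-⅒) + H*(-1/H)) = -4*(-87/10 - 1) = -4*(-97/10) = 194/5)
J = -2595/97 (J = -1038/194/5 = -1038*5/194 = -2595/97 ≈ -26.753)
A(N(2, -6 - 1*(-1))) + J = 516 - 2595/97 = 47457/97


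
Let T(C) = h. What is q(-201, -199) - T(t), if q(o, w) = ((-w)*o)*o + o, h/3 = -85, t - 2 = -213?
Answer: 8039853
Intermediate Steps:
t = -211 (t = 2 - 213 = -211)
h = -255 (h = 3*(-85) = -255)
T(C) = -255
q(o, w) = o - w*o**2 (q(o, w) = (-o*w)*o + o = -w*o**2 + o = o - w*o**2)
q(-201, -199) - T(t) = -201*(1 - 1*(-201)*(-199)) - 1*(-255) = -201*(1 - 39999) + 255 = -201*(-39998) + 255 = 8039598 + 255 = 8039853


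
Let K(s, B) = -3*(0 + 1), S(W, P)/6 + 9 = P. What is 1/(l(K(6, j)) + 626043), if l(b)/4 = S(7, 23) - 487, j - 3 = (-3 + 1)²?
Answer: 1/624431 ≈ 1.6015e-6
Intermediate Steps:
j = 7 (j = 3 + (-3 + 1)² = 3 + (-2)² = 3 + 4 = 7)
S(W, P) = -54 + 6*P
K(s, B) = -3 (K(s, B) = -3*1 = -3)
l(b) = -1612 (l(b) = 4*((-54 + 6*23) - 487) = 4*((-54 + 138) - 487) = 4*(84 - 487) = 4*(-403) = -1612)
1/(l(K(6, j)) + 626043) = 1/(-1612 + 626043) = 1/624431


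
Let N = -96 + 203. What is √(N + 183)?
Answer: √290 ≈ 17.029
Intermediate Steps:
N = 107
√(N + 183) = √(107 + 183) = √290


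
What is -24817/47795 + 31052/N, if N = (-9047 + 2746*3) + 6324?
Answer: 269452917/52717885 ≈ 5.1112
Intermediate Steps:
N = 5515 (N = (-9047 + 8238) + 6324 = -809 + 6324 = 5515)
-24817/47795 + 31052/N = -24817/47795 + 31052/5515 = 269452917/52717885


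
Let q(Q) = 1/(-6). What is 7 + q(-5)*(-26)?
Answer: 34/3 ≈ 11.333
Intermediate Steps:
q(Q) = -⅙
7 + q(-5)*(-26) = 7 - ⅙*(-26) = 7 + 13/3 = 34/3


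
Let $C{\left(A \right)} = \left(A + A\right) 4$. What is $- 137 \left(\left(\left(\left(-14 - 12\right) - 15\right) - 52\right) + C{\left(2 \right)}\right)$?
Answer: $10549$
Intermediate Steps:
$C{\left(A \right)} = 8 A$ ($C{\left(A \right)} = 2 A 4 = 8 A$)
$- 137 \left(\left(\left(\left(-14 - 12\right) - 15\right) - 52\right) + C{\left(2 \right)}\right) = - 137 \left(\left(\left(\left(-14 - 12\right) - 15\right) - 52\right) + 8 \cdot 2\right) = - 137 \left(\left(\left(-26 - 15\right) - 52\right) + 16\right) = - 137 \left(\left(-41 - 52\right) + 16\right) = - 137 \left(-93 + 16\right) = \left(-137\right) \left(-77\right) = 10549$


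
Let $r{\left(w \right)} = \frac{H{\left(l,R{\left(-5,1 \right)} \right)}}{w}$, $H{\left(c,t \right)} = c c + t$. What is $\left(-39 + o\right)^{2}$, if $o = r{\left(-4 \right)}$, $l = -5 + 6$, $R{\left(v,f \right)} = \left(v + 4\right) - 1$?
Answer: $\frac{24025}{16} \approx 1501.6$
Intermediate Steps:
$R{\left(v,f \right)} = 3 + v$ ($R{\left(v,f \right)} = \left(4 + v\right) - 1 = 3 + v$)
$l = 1$
$H{\left(c,t \right)} = t + c^{2}$ ($H{\left(c,t \right)} = c^{2} + t = t + c^{2}$)
$r{\left(w \right)} = - \frac{1}{w}$ ($r{\left(w \right)} = \frac{\left(3 - 5\right) + 1^{2}}{w} = \frac{-2 + 1}{w} = - \frac{1}{w}$)
$o = \frac{1}{4}$ ($o = - \frac{1}{-4} = \left(-1\right) \left(- \frac{1}{4}\right) = \frac{1}{4} \approx 0.25$)
$\left(-39 + o\right)^{2} = \left(-39 + \frac{1}{4}\right)^{2} = \left(- \frac{155}{4}\right)^{2} = \frac{24025}{16}$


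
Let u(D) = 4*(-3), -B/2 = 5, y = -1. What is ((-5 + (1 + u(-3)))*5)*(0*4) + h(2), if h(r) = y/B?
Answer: ⅒ ≈ 0.10000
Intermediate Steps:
B = -10 (B = -2*5 = -10)
u(D) = -12
h(r) = ⅒ (h(r) = -1/(-10) = -1*(-⅒) = ⅒)
((-5 + (1 + u(-3)))*5)*(0*4) + h(2) = ((-5 + (1 - 12))*5)*(0*4) + ⅒ = ((-5 - 11)*5)*0 + ⅒ = -16*5*0 + ⅒ = -80*0 + ⅒ = 0 + ⅒ = ⅒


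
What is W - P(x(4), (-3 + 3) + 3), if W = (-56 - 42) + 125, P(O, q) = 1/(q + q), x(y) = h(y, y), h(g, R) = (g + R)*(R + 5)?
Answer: 161/6 ≈ 26.833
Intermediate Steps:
h(g, R) = (5 + R)*(R + g) (h(g, R) = (R + g)*(5 + R) = (5 + R)*(R + g))
x(y) = 2*y² + 10*y (x(y) = y² + 5*y + 5*y + y*y = y² + 5*y + 5*y + y² = 2*y² + 10*y)
P(O, q) = 1/(2*q)
W = 27 (W = -98 + 125 = 27)
W - P(x(4), (-3 + 3) + 3) = 27 - 1/(2*((-3 + 3) + 3)) = 27 - 1/(2*(0 + 3)) = 27 - 1/(2*3) = 27 - 1*⅙ = 27 - ⅙ = 161/6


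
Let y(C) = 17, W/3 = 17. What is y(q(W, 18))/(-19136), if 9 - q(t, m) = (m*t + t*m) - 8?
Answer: -17/19136 ≈ -0.00088838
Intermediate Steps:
W = 51 (W = 3*17 = 51)
q(t, m) = 17 - 2*m*t (q(t, m) = 9 - ((m*t + t*m) - 8) = 9 - ((m*t + m*t) - 8) = 9 - (2*m*t - 8) = 9 - (-8 + 2*m*t) = 9 + (8 - 2*m*t) = 17 - 2*m*t)
y(q(W, 18))/(-19136) = 17/(-19136) = 17*(-1/19136) = -17/19136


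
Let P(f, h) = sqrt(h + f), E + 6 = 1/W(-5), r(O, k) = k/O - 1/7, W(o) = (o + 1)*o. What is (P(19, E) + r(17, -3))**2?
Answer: 3724901/283220 - 114*sqrt(145)/595 ≈ 10.845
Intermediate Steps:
W(o) = o*(1 + o) (W(o) = (1 + o)*o = o*(1 + o))
r(O, k) = -1/7 + k/O (r(O, k) = k/O - 1*1/7 = k/O - 1/7 = -1/7 + k/O)
E = -119/20 (E = -6 + 1/(-5*(1 - 5)) = -6 + 1/(-5*(-4)) = -6 + 1/20 = -119/20 ≈ -5.9500)
P(f, h) = sqrt(f + h)
(P(19, E) + r(17, -3))**2 = (sqrt(19 - 119/20) + (-3 - 1/7*17)/17)**2 = (sqrt(261/20) + (-3 - 17/7)/17)**2 = (3*sqrt(145)/10 + (1/17)*(-38/7))**2 = (3*sqrt(145)/10 - 38/119)**2 = (-38/119 + 3*sqrt(145)/10)**2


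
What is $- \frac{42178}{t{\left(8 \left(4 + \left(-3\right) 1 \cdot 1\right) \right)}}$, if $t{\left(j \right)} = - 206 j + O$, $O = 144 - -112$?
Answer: $\frac{21089}{696} \approx 30.3$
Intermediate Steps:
$O = 256$ ($O = 144 + 112 = 256$)
$t{\left(j \right)} = 256 - 206 j$ ($t{\left(j \right)} = - 206 j + 256 = 256 - 206 j$)
$- \frac{42178}{t{\left(8 \left(4 + \left(-3\right) 1 \cdot 1\right) \right)}} = - \frac{42178}{256 - 206 \cdot 8 \left(4 + \left(-3\right) 1 \cdot 1\right)} = - \frac{42178}{256 - 206 \cdot 8 \left(4 - 3\right)} = - \frac{42178}{256 - 206 \cdot 8 \cdot 1} = - \frac{42178}{256 - 1648} = - \frac{42178}{-1392} = \left(-42178\right) \left(- \frac{1}{1392}\right) = \frac{21089}{696}$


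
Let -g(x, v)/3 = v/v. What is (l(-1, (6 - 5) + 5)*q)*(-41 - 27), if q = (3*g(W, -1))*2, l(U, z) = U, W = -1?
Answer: -1224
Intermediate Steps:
g(x, v) = -3 (g(x, v) = -3*v/v = -3*1 = -3)
q = -18 (q = (3*(-3))*2 = -9*2 = -18)
(l(-1, (6 - 5) + 5)*q)*(-41 - 27) = (-1*(-18))*(-41 - 27) = 18*(-68) = -1224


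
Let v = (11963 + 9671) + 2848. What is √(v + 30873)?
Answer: √55355 ≈ 235.28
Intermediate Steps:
v = 24482 (v = 21634 + 2848 = 24482)
√(v + 30873) = √(24482 + 30873) = √55355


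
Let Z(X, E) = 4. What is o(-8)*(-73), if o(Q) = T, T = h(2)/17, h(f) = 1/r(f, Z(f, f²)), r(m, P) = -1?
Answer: 73/17 ≈ 4.2941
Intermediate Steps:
h(f) = -1 (h(f) = 1/(-1) = -1)
T = -1/17 ≈ -0.058824
o(Q) = -1/17
o(-8)*(-73) = -1/17*(-73) = 73/17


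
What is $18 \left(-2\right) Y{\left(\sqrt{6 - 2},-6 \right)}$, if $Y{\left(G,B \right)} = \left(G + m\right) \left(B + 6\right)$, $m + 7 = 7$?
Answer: $0$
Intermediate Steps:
$m = 0$ ($m = -7 + 7 = 0$)
$Y{\left(G,B \right)} = G \left(6 + B\right)$ ($Y{\left(G,B \right)} = \left(G + 0\right) \left(B + 6\right) = G \left(6 + B\right)$)
$18 \left(-2\right) Y{\left(\sqrt{6 - 2},-6 \right)} = 18 \left(-2\right) \sqrt{6 - 2} \left(6 - 6\right) = - 36 \sqrt{4} \cdot 0 = - 36 \cdot 2 \cdot 0 = \left(-36\right) 0 = 0$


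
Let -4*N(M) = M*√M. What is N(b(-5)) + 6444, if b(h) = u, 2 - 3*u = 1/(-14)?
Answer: 6444 - 29*√1218/7056 ≈ 6443.9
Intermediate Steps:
u = 29/42 (u = ⅔ - ⅓/(-14) = ⅔ - ⅓*(-1/14) = ⅔ + 1/42 = 29/42 ≈ 0.69048)
b(h) = 29/42
N(M) = -M^(3/2)/4 (N(M) = -M*√M/4 = -M^(3/2)/4)
N(b(-5)) + 6444 = -29*√1218/7056 + 6444 = 6444 - 29*√1218/7056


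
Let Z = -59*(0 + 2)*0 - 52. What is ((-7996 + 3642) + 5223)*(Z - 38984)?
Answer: -33922284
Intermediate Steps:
Z = -52 (Z = -118*0 - 52 = -59*0 - 52 = 0 - 52 = -52)
((-7996 + 3642) + 5223)*(Z - 38984) = ((-7996 + 3642) + 5223)*(-52 - 38984) = (-4354 + 5223)*(-39036) = 869*(-39036) = -33922284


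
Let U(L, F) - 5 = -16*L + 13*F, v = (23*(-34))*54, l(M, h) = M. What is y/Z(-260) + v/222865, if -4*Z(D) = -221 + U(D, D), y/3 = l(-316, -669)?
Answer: 68440624/10474655 ≈ 6.5339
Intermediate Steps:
y = -948 (y = 3*(-316) = -948)
v = -42228 (v = -782*54 = -42228)
U(L, F) = 5 - 16*L + 13*F (U(L, F) = 5 + (-16*L + 13*F) = 5 - 16*L + 13*F)
Z(D) = 54 + 3*D/4 (Z(D) = -(-221 + (5 - 16*D + 13*D))/4 = -(-221 + (5 - 3*D))/4 = -(-216 - 3*D)/4 = 54 + 3*D/4)
y/Z(-260) + v/222865 = -948/(54 + (¾)*(-260)) - 42228/222865 = -948/(54 - 195) - 42228*1/222865 = -948/(-141) - 42228/222865 = -948*(-1/141) - 42228/222865 = 316/47 - 42228/222865 = 68440624/10474655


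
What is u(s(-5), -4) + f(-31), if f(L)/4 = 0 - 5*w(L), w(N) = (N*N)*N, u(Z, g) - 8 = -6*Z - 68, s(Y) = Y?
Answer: 595790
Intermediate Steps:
u(Z, g) = -60 - 6*Z (u(Z, g) = 8 + (-6*Z - 68) = 8 + (-68 - 6*Z) = -60 - 6*Z)
w(N) = N³ (w(N) = N²*N = N³)
f(L) = -20*L³ (f(L) = 4*(0 - 5*L³) = 4*(-5*L³) = -20*L³)
u(s(-5), -4) + f(-31) = (-60 - 6*(-5)) - 20*(-31)³ = (-60 + 30) - 20*(-29791) = -30 + 595820 = 595790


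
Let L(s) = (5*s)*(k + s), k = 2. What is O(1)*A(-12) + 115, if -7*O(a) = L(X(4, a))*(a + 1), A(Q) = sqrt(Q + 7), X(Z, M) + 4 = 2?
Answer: 115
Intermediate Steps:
X(Z, M) = -2 (X(Z, M) = -4 + 2 = -2)
L(s) = 5*s*(2 + s) (L(s) = (5*s)*(2 + s) = 5*s*(2 + s))
A(Q) = sqrt(7 + Q)
O(a) = 0 (O(a) = -5*(-2)*(2 - 2)*(a + 1)/7 = -5*(-2)*0*(1 + a)/7 = -0*(1 + a) = -1/7*0 = 0)
O(1)*A(-12) + 115 = 0*sqrt(7 - 12) + 115 = 0*sqrt(-5) + 115 = 0*(I*sqrt(5)) + 115 = 0 + 115 = 115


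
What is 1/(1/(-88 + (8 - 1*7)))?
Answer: -87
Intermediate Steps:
1/(1/(-88 + (8 - 1*7))) = 1/(1/(-88 + (8 - 7))) = 1/(1/(-88 + 1)) = 1/(1/(-87)) = 1/(-1/87*1) = 1/(-1/87) = -87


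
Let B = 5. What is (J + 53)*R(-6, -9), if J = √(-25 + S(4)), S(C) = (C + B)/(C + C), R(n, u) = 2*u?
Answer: -954 - 9*I*√382/2 ≈ -954.0 - 87.952*I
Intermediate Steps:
S(C) = (5 + C)/(2*C) (S(C) = (C + 5)/(C + C) = (5 + C)/((2*C)) = (5 + C)*(1/(2*C)) = (5 + C)/(2*C))
J = I*√382/4 (J = √(-25 + (½)*(5 + 4)/4) = √(-25 + (½)*(¼)*9) = √(-25 + 9/8) = √(-191/8) = I*√382/4 ≈ 4.8862*I)
(J + 53)*R(-6, -9) = (I*√382/4 + 53)*(2*(-9)) = (53 + I*√382/4)*(-18) = -954 - 9*I*√382/2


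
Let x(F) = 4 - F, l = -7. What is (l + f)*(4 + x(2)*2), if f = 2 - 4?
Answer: -72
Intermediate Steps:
f = -2
(l + f)*(4 + x(2)*2) = (-7 - 2)*(4 + (4 - 1*2)*2) = -9*(4 + (4 - 2)*2) = -9*(4 + 2*2) = -9*(4 + 4) = -9*8 = -72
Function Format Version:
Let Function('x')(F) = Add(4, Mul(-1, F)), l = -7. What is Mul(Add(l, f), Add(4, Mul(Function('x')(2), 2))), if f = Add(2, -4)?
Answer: -72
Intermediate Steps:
f = -2
Mul(Add(l, f), Add(4, Mul(Function('x')(2), 2))) = Mul(Add(-7, -2), Add(4, Mul(Add(4, Mul(-1, 2)), 2))) = Mul(-9, Add(4, Mul(Add(4, -2), 2))) = Mul(-9, Add(4, Mul(2, 2))) = Mul(-9, Add(4, 4)) = Mul(-9, 8) = -72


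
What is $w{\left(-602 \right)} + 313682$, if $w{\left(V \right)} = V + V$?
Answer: $312478$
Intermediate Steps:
$w{\left(V \right)} = 2 V$
$w{\left(-602 \right)} + 313682 = 2 \left(-602\right) + 313682 = -1204 + 313682 = 312478$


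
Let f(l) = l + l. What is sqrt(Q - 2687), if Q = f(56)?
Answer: 5*I*sqrt(103) ≈ 50.744*I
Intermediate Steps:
f(l) = 2*l
Q = 112 (Q = 2*56 = 112)
sqrt(Q - 2687) = sqrt(112 - 2687) = sqrt(-2575) = 5*I*sqrt(103)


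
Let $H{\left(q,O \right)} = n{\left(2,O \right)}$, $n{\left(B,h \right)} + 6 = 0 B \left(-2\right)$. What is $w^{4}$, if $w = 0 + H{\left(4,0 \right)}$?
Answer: $1296$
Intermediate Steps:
$n{\left(B,h \right)} = -6$ ($n{\left(B,h \right)} = -6 + 0 B \left(-2\right) = -6 + 0 \left(-2\right) = -6 + 0 = -6$)
$H{\left(q,O \right)} = -6$
$w = -6$ ($w = 0 - 6 = -6$)
$w^{4} = \left(-6\right)^{4} = 1296$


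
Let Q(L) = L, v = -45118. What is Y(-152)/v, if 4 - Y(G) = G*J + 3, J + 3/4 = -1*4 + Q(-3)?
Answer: 1177/45118 ≈ 0.026087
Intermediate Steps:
J = -31/4 (J = -¾ + (-1*4 - 3) = -¾ + (-4 - 3) = -¾ - 7 = -31/4 ≈ -7.7500)
Y(G) = 1 + 31*G/4 (Y(G) = 4 - (G*(-31/4) + 3) = 4 - (-31*G/4 + 3) = 4 - (3 - 31*G/4) = 4 + (-3 + 31*G/4) = 1 + 31*G/4)
Y(-152)/v = (1 + (31/4)*(-152))/(-45118) = (1 - 1178)*(-1/45118) = -1177*(-1/45118) = 1177/45118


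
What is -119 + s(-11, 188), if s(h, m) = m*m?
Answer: 35225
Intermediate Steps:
s(h, m) = m²
-119 + s(-11, 188) = -119 + 188² = -119 + 35344 = 35225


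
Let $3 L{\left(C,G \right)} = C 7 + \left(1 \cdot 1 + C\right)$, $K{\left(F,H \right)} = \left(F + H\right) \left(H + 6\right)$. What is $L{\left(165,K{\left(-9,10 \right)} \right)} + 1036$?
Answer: $\frac{4429}{3} \approx 1476.3$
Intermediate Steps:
$K{\left(F,H \right)} = \left(6 + H\right) \left(F + H\right)$ ($K{\left(F,H \right)} = \left(F + H\right) \left(6 + H\right) = \left(6 + H\right) \left(F + H\right)$)
$L{\left(C,G \right)} = \frac{1}{3} + \frac{8 C}{3}$ ($L{\left(C,G \right)} = \frac{C 7 + \left(1 \cdot 1 + C\right)}{3} = \frac{7 C + \left(1 + C\right)}{3} = \frac{1 + 8 C}{3} = \frac{1}{3} + \frac{8 C}{3}$)
$L{\left(165,K{\left(-9,10 \right)} \right)} + 1036 = \left(\frac{1}{3} + \frac{8}{3} \cdot 165\right) + 1036 = \left(\frac{1}{3} + 440\right) + 1036 = \frac{1321}{3} + 1036 = \frac{4429}{3}$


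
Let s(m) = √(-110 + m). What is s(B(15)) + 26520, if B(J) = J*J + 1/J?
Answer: 26520 + √25890/15 ≈ 26531.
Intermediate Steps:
B(J) = 1/J + J² (B(J) = J² + 1/J = 1/J + J²)
s(B(15)) + 26520 = √(-110 + (1 + 15³)/15) + 26520 = √(-110 + (1 + 3375)/15) + 26520 = √(-110 + (1/15)*3376) + 26520 = √(-110 + 3376/15) + 26520 = √(1726/15) + 26520 = √25890/15 + 26520 = 26520 + √25890/15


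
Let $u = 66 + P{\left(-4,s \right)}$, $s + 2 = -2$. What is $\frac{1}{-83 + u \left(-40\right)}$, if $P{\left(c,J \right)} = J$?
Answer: $- \frac{1}{2563} \approx -0.00039017$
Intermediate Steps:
$s = -4$ ($s = -2 - 2 = -4$)
$u = 62$ ($u = 66 - 4 = 62$)
$\frac{1}{-83 + u \left(-40\right)} = \frac{1}{-83 + 62 \left(-40\right)} = \frac{1}{-83 - 2480} = \frac{1}{-2563} = - \frac{1}{2563}$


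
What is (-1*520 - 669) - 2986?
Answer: -4175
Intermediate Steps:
(-1*520 - 669) - 2986 = (-520 - 669) - 2986 = -1189 - 2986 = -4175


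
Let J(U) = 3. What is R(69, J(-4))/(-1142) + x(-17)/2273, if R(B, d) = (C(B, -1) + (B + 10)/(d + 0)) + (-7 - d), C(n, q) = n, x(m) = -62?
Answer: -397150/3893649 ≈ -0.10200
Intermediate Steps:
R(B, d) = -7 + B - d + (10 + B)/d (R(B, d) = (B + (B + 10)/(d + 0)) + (-7 - d) = (B + (10 + B)/d) + (-7 - d) = -7 + B - d + (10 + B)/d)
R(69, J(-4))/(-1142) + x(-17)/2273 = ((10 + 69 - 1*3*(7 + 3 - 1*69))/3)/(-1142) - 62/2273 = ((10 + 69 - 1*3*(7 + 3 - 69))/3)*(-1/1142) - 62*1/2273 = ((10 + 69 - 1*3*(-59))/3)*(-1/1142) - 62/2273 = ((10 + 69 + 177)/3)*(-1/1142) - 62/2273 = ((1/3)*256)*(-1/1142) - 62/2273 = (256/3)*(-1/1142) - 62/2273 = -128/1713 - 62/2273 = -397150/3893649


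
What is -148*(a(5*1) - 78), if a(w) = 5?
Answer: 10804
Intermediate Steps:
-148*(a(5*1) - 78) = -148*(5 - 78) = -148*(-73) = 10804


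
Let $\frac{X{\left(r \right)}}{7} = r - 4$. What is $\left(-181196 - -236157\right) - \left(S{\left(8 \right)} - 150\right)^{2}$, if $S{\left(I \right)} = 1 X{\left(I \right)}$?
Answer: $40077$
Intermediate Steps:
$X{\left(r \right)} = -28 + 7 r$ ($X{\left(r \right)} = 7 \left(r - 4\right) = 7 \left(-4 + r\right) = -28 + 7 r$)
$S{\left(I \right)} = -28 + 7 I$ ($S{\left(I \right)} = 1 \left(-28 + 7 I\right) = -28 + 7 I$)
$\left(-181196 - -236157\right) - \left(S{\left(8 \right)} - 150\right)^{2} = \left(-181196 - -236157\right) - \left(\left(-28 + 7 \cdot 8\right) - 150\right)^{2} = \left(-181196 + 236157\right) - \left(\left(-28 + 56\right) - 150\right)^{2} = 54961 - \left(28 - 150\right)^{2} = 54961 - \left(-122\right)^{2} = 54961 - 14884 = 40077$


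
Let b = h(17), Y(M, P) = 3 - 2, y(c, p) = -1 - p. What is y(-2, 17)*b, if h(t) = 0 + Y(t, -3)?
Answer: -18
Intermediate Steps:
Y(M, P) = 1
h(t) = 1 (h(t) = 0 + 1 = 1)
b = 1
y(-2, 17)*b = (-1 - 1*17)*1 = (-1 - 17)*1 = -18*1 = -18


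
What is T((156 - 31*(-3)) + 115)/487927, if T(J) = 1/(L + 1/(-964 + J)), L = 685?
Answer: 600/200537509073 ≈ 2.9920e-9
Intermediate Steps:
T(J) = 1/(685 + 1/(-964 + J))
T((156 - 31*(-3)) + 115)/487927 = ((-964 + ((156 - 31*(-3)) + 115))/(-660339 + 685*((156 - 31*(-3)) + 115)))/487927 = ((-964 + ((156 + 93) + 115))/(-660339 + 685*((156 + 93) + 115)))*(1/487927) = ((-964 + (249 + 115))/(-660339 + 685*(249 + 115)))*(1/487927) = ((-964 + 364)/(-660339 + 685*364))*(1/487927) = (-600/(-660339 + 249340))*(1/487927) = (-600/(-410999))*(1/487927) = -1/410999*(-600)*(1/487927) = (600/410999)*(1/487927) = 600/200537509073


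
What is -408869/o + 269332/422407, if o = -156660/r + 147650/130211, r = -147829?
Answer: -3324460049072695153157/17836476503913770 ≈ -1.8639e+5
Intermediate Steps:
o = 42225807110/19248961919 (o = -156660/(-147829) + 147650/130211 = -156660*(-1/147829) + 147650*(1/130211) = 156660/147829 + 147650/130211 = 42225807110/19248961919 ≈ 2.1937)
-408869/o + 269332/422407 = -408869/42225807110/19248961919 + 269332/422407 = -408869*19248961919/42225807110 + 269332*(1/422407) = -7870303810859611/42225807110 + 269332/422407 = -3324460049072695153157/17836476503913770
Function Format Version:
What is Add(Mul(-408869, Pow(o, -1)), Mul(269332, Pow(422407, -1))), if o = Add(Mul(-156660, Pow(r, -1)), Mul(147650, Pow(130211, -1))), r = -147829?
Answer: Rational(-3324460049072695153157, 17836476503913770) ≈ -1.8639e+5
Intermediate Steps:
o = Rational(42225807110, 19248961919) (o = Add(Mul(-156660, Pow(-147829, -1)), Mul(147650, Pow(130211, -1))) = Add(Mul(-156660, Rational(-1, 147829)), Mul(147650, Rational(1, 130211))) = Add(Rational(156660, 147829), Rational(147650, 130211)) = Rational(42225807110, 19248961919) ≈ 2.1937)
Add(Mul(-408869, Pow(o, -1)), Mul(269332, Pow(422407, -1))) = Add(Mul(-408869, Pow(Rational(42225807110, 19248961919), -1)), Mul(269332, Pow(422407, -1))) = Add(Mul(-408869, Rational(19248961919, 42225807110)), Mul(269332, Rational(1, 422407))) = Add(Rational(-7870303810859611, 42225807110), Rational(269332, 422407)) = Rational(-3324460049072695153157, 17836476503913770)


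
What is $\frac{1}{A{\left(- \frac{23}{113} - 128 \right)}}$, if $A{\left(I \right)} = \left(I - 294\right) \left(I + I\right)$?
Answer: $\frac{12769}{1382320566} \approx 9.2374 \cdot 10^{-6}$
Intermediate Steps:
$A{\left(I \right)} = 2 I \left(-294 + I\right)$ ($A{\left(I \right)} = \left(-294 + I\right) 2 I = 2 I \left(-294 + I\right)$)
$\frac{1}{A{\left(- \frac{23}{113} - 128 \right)}} = \frac{1}{2 \left(- \frac{23}{113} - 128\right) \left(-294 - \left(128 + \frac{23}{113}\right)\right)} = \frac{1}{2 \left(\left(-23\right) \frac{1}{113} - 128\right) \left(-294 - \frac{14487}{113}\right)} = \frac{1}{2 \left(- \frac{23}{113} - 128\right) \left(-294 - \frac{14487}{113}\right)} = \frac{1}{2 \left(- \frac{14487}{113}\right) \left(-294 - \frac{14487}{113}\right)} = \frac{1}{2 \left(- \frac{14487}{113}\right) \left(- \frac{47709}{113}\right)} = \frac{1}{\frac{1382320566}{12769}} = \frac{12769}{1382320566}$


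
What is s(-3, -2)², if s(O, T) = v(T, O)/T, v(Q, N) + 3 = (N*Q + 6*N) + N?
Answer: 81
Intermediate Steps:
v(Q, N) = -3 + 7*N + N*Q (v(Q, N) = -3 + ((N*Q + 6*N) + N) = -3 + ((6*N + N*Q) + N) = -3 + (7*N + N*Q) = -3 + 7*N + N*Q)
s(O, T) = (-3 + 7*O + O*T)/T
s(-3, -2)² = ((-3 + 7*(-3) - 3*(-2))/(-2))² = (-(-3 - 21 + 6)/2)² = (-½*(-18))² = 9² = 81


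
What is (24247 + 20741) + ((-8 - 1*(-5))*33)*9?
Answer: 44097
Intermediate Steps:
(24247 + 20741) + ((-8 - 1*(-5))*33)*9 = 44988 + ((-8 + 5)*33)*9 = 44988 - 3*33*9 = 44988 - 99*9 = 44988 - 891 = 44097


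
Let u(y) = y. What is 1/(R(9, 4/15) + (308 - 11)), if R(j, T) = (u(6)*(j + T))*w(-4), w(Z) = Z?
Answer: 5/373 ≈ 0.013405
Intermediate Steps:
R(j, T) = -24*T - 24*j (R(j, T) = (6*(j + T))*(-4) = (6*(T + j))*(-4) = (6*T + 6*j)*(-4) = -24*T - 24*j)
1/(R(9, 4/15) + (308 - 11)) = 1/((-96/15 - 24*9) + (308 - 11)) = 1/((-96/15 - 216) + 297) = 1/((-24*4/15 - 216) + 297) = 1/((-32/5 - 216) + 297) = 1/(-1112/5 + 297) = 1/(373/5) = 5/373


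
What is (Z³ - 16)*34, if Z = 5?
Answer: 3706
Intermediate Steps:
(Z³ - 16)*34 = (5³ - 16)*34 = (125 - 16)*34 = 109*34 = 3706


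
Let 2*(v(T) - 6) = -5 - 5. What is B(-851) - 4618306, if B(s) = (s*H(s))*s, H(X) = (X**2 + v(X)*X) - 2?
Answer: 523844726642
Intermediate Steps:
v(T) = 1 (v(T) = 6 + (-5 - 5)/2 = 6 + (1/2)*(-10) = 6 - 5 = 1)
H(X) = -2 + X + X**2 (H(X) = (X**2 + 1*X) - 2 = (X**2 + X) - 2 = (X + X**2) - 2 = -2 + X + X**2)
B(s) = s**2*(-2 + s + s**2) (B(s) = (s*(-2 + s + s**2))*s = s**2*(-2 + s + s**2))
B(-851) - 4618306 = (-851)**2*(-2 - 851 + (-851)**2) - 4618306 = 724201*(-2 - 851 + 724201) - 4618306 = 724201*723348 - 4618306 = 523849344948 - 4618306 = 523844726642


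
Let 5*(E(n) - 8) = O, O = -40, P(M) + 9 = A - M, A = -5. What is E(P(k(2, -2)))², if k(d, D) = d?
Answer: 0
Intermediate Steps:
P(M) = -14 - M (P(M) = -9 + (-5 - M) = -14 - M)
E(n) = 0 (E(n) = 8 + (⅕)*(-40) = 8 - 8 = 0)
E(P(k(2, -2)))² = 0² = 0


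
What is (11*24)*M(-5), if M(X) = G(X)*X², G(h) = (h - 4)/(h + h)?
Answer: 5940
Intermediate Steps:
G(h) = (-4 + h)/(2*h) (G(h) = (-4 + h)/((2*h)) = (-4 + h)*(1/(2*h)) = (-4 + h)/(2*h))
M(X) = X*(-4 + X)/2 (M(X) = ((-4 + X)/(2*X))*X² = X*(-4 + X)/2)
(11*24)*M(-5) = (11*24)*((½)*(-5)*(-4 - 5)) = 264*((½)*(-5)*(-9)) = 264*(45/2) = 5940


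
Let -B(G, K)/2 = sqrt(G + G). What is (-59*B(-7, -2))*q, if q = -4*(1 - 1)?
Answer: 0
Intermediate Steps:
B(G, K) = -2*sqrt(2)*sqrt(G) (B(G, K) = -2*sqrt(G + G) = -2*sqrt(2)*sqrt(G))
q = 0 (q = -4*0 = 0)
(-59*B(-7, -2))*q = -(-118)*sqrt(2)*sqrt(-7)*0 = -(-118)*sqrt(2)*I*sqrt(7)*0 = -(-118)*I*sqrt(14)*0 = (118*I*sqrt(14))*0 = 0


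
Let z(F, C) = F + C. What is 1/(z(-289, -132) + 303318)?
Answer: 1/302897 ≈ 3.3015e-6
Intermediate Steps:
z(F, C) = C + F
1/(z(-289, -132) + 303318) = 1/((-132 - 289) + 303318) = 1/(-421 + 303318) = 1/302897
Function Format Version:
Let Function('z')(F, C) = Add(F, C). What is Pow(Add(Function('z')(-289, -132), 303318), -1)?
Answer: Rational(1, 302897) ≈ 3.3015e-6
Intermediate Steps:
Function('z')(F, C) = Add(C, F)
Pow(Add(Function('z')(-289, -132), 303318), -1) = Pow(Add(Add(-132, -289), 303318), -1) = Pow(Add(-421, 303318), -1) = Pow(302897, -1) = Rational(1, 302897)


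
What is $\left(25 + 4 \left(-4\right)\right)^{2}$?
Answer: $81$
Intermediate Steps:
$\left(25 + 4 \left(-4\right)\right)^{2} = \left(25 - 16\right)^{2} = 9^{2} = 81$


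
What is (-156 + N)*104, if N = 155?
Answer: -104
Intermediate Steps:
(-156 + N)*104 = (-156 + 155)*104 = -1*104 = -104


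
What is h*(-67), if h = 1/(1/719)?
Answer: -48173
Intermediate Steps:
h = 719 (h = 1/(1/719) = 719)
h*(-67) = 719*(-67) = -48173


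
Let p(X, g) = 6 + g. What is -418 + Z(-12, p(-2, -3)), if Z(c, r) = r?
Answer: -415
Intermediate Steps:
-418 + Z(-12, p(-2, -3)) = -418 + (6 - 3) = -418 + 3 = -415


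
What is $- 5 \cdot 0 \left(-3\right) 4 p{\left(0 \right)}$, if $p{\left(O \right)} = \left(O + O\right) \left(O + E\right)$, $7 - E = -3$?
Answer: $0$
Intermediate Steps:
$E = 10$ ($E = 7 - -3 = 7 + 3 = 10$)
$p{\left(O \right)} = 2 O \left(10 + O\right)$ ($p{\left(O \right)} = \left(O + O\right) \left(O + 10\right) = 2 O \left(10 + O\right)$)
$- 5 \cdot 0 \left(-3\right) 4 p{\left(0 \right)} = - 5 \cdot 0 \left(-3\right) 4 \cdot 2 \cdot 0 \left(10 + 0\right) = - 5 \cdot 0 \cdot 4 \cdot 2 \cdot 0 \cdot 10 = \left(-5\right) 0 \cdot 0 = 0 \cdot 0 = 0$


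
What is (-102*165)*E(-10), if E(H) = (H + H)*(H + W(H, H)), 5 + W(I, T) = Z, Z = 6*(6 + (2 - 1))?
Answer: 9088200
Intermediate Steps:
Z = 42 (Z = 6*(6 + 1) = 6*7 = 42)
W(I, T) = 37 (W(I, T) = -5 + 42 = 37)
E(H) = 2*H*(37 + H) (E(H) = (H + H)*(H + 37) = (2*H)*(37 + H) = 2*H*(37 + H))
(-102*165)*E(-10) = (-102*165)*(2*(-10)*(37 - 10)) = -33660*(-10)*27 = -16830*(-540) = 9088200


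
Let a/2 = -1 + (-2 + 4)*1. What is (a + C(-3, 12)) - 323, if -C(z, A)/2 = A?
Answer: -345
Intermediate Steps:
C(z, A) = -2*A
a = 2 (a = 2*(-1 + (-2 + 4)*1) = 2*(-1 + 2*1) = 2*(-1 + 2) = 2*1 = 2)
(a + C(-3, 12)) - 323 = (2 - 2*12) - 323 = (2 - 24) - 323 = -22 - 323 = -345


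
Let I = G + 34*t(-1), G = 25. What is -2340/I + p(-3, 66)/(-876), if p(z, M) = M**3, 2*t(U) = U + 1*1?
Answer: -153954/365 ≈ -421.79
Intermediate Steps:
t(U) = 1/2 + U/2 (t(U) = (U + 1*1)/2 = (U + 1)/2 = (1 + U)/2 = 1/2 + U/2)
I = 25 (I = 25 + 34*(1/2 + (1/2)*(-1)) = 25 + 34*(1/2 - 1/2) = 25 + 34*0 = 25 + 0 = 25)
-2340/I + p(-3, 66)/(-876) = -2340/25 + 66**3/(-876) = -2340*1/25 + 287496*(-1/876) = -468/5 - 23958/73 = -153954/365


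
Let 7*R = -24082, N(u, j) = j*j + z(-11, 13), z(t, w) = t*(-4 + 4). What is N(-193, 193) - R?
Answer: 284825/7 ≈ 40689.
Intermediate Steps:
z(t, w) = 0 (z(t, w) = t*0 = 0)
N(u, j) = j² (N(u, j) = j*j + 0 = j² + 0 = j²)
R = -24082/7 (R = (⅐)*(-24082) = -24082/7 ≈ -3440.3)
N(-193, 193) - R = 193² - 1*(-24082/7) = 37249 + 24082/7 = 284825/7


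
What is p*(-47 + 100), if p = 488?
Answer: 25864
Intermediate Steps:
p*(-47 + 100) = 488*(-47 + 100) = 488*53 = 25864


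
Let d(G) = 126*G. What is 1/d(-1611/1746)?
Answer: -97/11277 ≈ -0.0086016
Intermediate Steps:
1/d(-1611/1746) = 1/(126*(-1611/1746)) = 1/(126*(-1611*1/1746)) = 1/(126*(-179/194)) = 1/(-11277/97) = -97/11277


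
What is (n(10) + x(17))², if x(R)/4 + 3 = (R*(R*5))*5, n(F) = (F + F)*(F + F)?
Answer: 857786944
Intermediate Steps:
n(F) = 4*F² (n(F) = (2*F)*(2*F) = 4*F²)
x(R) = -12 + 100*R² (x(R) = -12 + 4*((R*(R*5))*5) = -12 + 4*((R*(5*R))*5) = -12 + 4*((5*R²)*5) = -12 + 4*(25*R²) = -12 + 100*R²)
(n(10) + x(17))² = (4*10² + (-12 + 100*17²))² = (4*100 + (-12 + 100*289))² = (400 + (-12 + 28900))² = (400 + 28888)² = 29288² = 857786944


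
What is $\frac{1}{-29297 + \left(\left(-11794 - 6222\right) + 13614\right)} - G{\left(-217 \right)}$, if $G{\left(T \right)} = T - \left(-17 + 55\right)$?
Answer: $\frac{8593244}{33699} \approx 255.0$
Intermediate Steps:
$G{\left(T \right)} = -38 + T$ ($G{\left(T \right)} = T - 38 = -38 + T$)
$\frac{1}{-29297 + \left(\left(-11794 - 6222\right) + 13614\right)} - G{\left(-217 \right)} = \frac{1}{-29297 + \left(\left(-11794 - 6222\right) + 13614\right)} - \left(-38 - 217\right) = \frac{1}{-29297 + \left(-18016 + 13614\right)} - -255 = \frac{1}{-29297 - 4402} + 255 = \frac{1}{-33699} + 255 = - \frac{1}{33699} + 255 = \frac{8593244}{33699}$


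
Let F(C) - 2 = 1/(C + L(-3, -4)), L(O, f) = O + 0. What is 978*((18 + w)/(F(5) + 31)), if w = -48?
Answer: -58680/67 ≈ -875.82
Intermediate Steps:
L(O, f) = O
F(C) = 2 + 1/(-3 + C) (F(C) = 2 + 1/(C - 3) = 2 + 1/(-3 + C))
978*((18 + w)/(F(5) + 31)) = 978*((18 - 48)/((-5 + 2*5)/(-3 + 5) + 31)) = 978*(-30/((-5 + 10)/2 + 31)) = 978*(-30/((½)*5 + 31)) = 978*(-30/(5/2 + 31)) = 978*(-30/67/2) = 978*(-30*2/67) = 978*(-60/67) = -58680/67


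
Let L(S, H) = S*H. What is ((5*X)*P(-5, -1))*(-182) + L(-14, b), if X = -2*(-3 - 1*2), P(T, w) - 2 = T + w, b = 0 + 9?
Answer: 36274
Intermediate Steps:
b = 9
P(T, w) = 2 + T + w (P(T, w) = 2 + (T + w) = 2 + T + w)
X = 10 (X = -2*(-3 - 2) = -2*(-5) = 10)
L(S, H) = H*S
((5*X)*P(-5, -1))*(-182) + L(-14, b) = ((5*10)*(2 - 5 - 1))*(-182) + 9*(-14) = (50*(-4))*(-182) - 126 = -200*(-182) - 126 = 36400 - 126 = 36274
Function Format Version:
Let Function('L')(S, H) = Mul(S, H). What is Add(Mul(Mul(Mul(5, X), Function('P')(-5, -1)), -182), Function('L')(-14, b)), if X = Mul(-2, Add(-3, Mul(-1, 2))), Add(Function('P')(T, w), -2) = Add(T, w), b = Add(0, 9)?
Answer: 36274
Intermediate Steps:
b = 9
Function('P')(T, w) = Add(2, T, w) (Function('P')(T, w) = Add(2, Add(T, w)) = Add(2, T, w))
X = 10 (X = Mul(-2, Add(-3, -2)) = Mul(-2, -5) = 10)
Function('L')(S, H) = Mul(H, S)
Add(Mul(Mul(Mul(5, X), Function('P')(-5, -1)), -182), Function('L')(-14, b)) = Add(Mul(Mul(Mul(5, 10), Add(2, -5, -1)), -182), Mul(9, -14)) = Add(Mul(Mul(50, -4), -182), -126) = Add(Mul(-200, -182), -126) = Add(36400, -126) = 36274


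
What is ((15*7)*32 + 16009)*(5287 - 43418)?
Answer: -738559339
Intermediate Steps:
((15*7)*32 + 16009)*(5287 - 43418) = (105*32 + 16009)*(-38131) = (3360 + 16009)*(-38131) = 19369*(-38131) = -738559339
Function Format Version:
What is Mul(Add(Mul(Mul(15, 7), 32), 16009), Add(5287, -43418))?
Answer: -738559339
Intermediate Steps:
Mul(Add(Mul(Mul(15, 7), 32), 16009), Add(5287, -43418)) = Mul(Add(Mul(105, 32), 16009), -38131) = Mul(Add(3360, 16009), -38131) = Mul(19369, -38131) = -738559339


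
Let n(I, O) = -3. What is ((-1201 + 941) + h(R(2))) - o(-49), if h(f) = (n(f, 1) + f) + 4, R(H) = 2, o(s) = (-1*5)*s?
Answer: -502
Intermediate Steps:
o(s) = -5*s
h(f) = 1 + f (h(f) = (-3 + f) + 4 = 1 + f)
((-1201 + 941) + h(R(2))) - o(-49) = ((-1201 + 941) + (1 + 2)) - (-5)*(-49) = (-260 + 3) - 1*245 = -257 - 245 = -502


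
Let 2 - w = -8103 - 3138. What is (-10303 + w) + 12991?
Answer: 13931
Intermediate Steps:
w = 11243 (w = 2 - (-8103 - 3138) = 2 - 1*(-11241) = 2 + 11241 = 11243)
(-10303 + w) + 12991 = (-10303 + 11243) + 12991 = 940 + 12991 = 13931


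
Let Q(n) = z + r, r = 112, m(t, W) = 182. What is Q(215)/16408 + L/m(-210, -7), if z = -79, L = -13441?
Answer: -15752423/213304 ≈ -73.850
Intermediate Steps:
Q(n) = 33 (Q(n) = -79 + 112 = 33)
Q(215)/16408 + L/m(-210, -7) = 33/16408 - 13441/182 = -15752423/213304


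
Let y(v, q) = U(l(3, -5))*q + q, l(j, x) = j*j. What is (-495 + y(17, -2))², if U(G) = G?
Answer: 265225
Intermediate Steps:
l(j, x) = j²
y(v, q) = 10*q (y(v, q) = 3²*q + q = 9*q + q = 10*q)
(-495 + y(17, -2))² = (-495 + 10*(-2))² = (-495 - 20)² = (-515)² = 265225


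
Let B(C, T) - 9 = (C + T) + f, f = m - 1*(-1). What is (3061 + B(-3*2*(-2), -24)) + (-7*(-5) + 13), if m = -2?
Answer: 3105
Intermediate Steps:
f = -1 (f = -2 - 1*(-1) = -2 + 1 = -1)
B(C, T) = 8 + C + T (B(C, T) = 9 + ((C + T) - 1) = 9 + (-1 + C + T) = 8 + C + T)
(3061 + B(-3*2*(-2), -24)) + (-7*(-5) + 13) = (3061 + (8 - 3*2*(-2) - 24)) + (-7*(-5) + 13) = (3061 + (8 - 6*(-2) - 24)) + (35 + 13) = (3061 + (8 + 12 - 24)) + 48 = (3061 - 4) + 48 = 3057 + 48 = 3105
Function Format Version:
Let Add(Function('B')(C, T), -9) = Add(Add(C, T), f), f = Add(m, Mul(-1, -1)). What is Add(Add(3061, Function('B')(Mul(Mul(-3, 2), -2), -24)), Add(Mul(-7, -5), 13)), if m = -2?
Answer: 3105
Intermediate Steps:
f = -1 (f = Add(-2, Mul(-1, -1)) = Add(-2, 1) = -1)
Function('B')(C, T) = Add(8, C, T) (Function('B')(C, T) = Add(9, Add(Add(C, T), -1)) = Add(9, Add(-1, C, T)) = Add(8, C, T))
Add(Add(3061, Function('B')(Mul(Mul(-3, 2), -2), -24)), Add(Mul(-7, -5), 13)) = Add(Add(3061, Add(8, Mul(Mul(-3, 2), -2), -24)), Add(Mul(-7, -5), 13)) = Add(Add(3061, Add(8, Mul(-6, -2), -24)), Add(35, 13)) = Add(Add(3061, Add(8, 12, -24)), 48) = Add(Add(3061, -4), 48) = Add(3057, 48) = 3105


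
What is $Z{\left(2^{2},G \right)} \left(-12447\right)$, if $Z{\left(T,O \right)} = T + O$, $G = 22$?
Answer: $-323622$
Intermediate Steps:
$Z{\left(T,O \right)} = O + T$
$Z{\left(2^{2},G \right)} \left(-12447\right) = \left(22 + 2^{2}\right) \left(-12447\right) = \left(22 + 4\right) \left(-12447\right) = 26 \left(-12447\right) = -323622$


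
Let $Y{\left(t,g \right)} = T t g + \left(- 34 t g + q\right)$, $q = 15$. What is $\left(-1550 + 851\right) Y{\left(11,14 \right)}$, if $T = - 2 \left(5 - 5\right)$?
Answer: $3649479$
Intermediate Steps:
$T = 0$ ($T = \left(-2\right) 0 = 0$)
$Y{\left(t,g \right)} = 15 - 34 g t$ ($Y{\left(t,g \right)} = 0 t g + \left(- 34 t g + 15\right) = 0 g - \left(-15 + 34 g t\right) = 0 - \left(-15 + 34 g t\right) = 15 - 34 g t$)
$\left(-1550 + 851\right) Y{\left(11,14 \right)} = \left(-1550 + 851\right) \left(15 - 476 \cdot 11\right) = - 699 \left(15 - 5236\right) = \left(-699\right) \left(-5221\right) = 3649479$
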